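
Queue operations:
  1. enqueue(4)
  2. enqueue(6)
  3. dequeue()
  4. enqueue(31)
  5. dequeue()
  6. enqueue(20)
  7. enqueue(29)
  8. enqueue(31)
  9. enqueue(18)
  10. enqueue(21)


enqueue(4) -> [4]
enqueue(6) -> [4, 6]
dequeue()->4, [6]
enqueue(31) -> [6, 31]
dequeue()->6, [31]
enqueue(20) -> [31, 20]
enqueue(29) -> [31, 20, 29]
enqueue(31) -> [31, 20, 29, 31]
enqueue(18) -> [31, 20, 29, 31, 18]
enqueue(21) -> [31, 20, 29, 31, 18, 21]

Final queue: [31, 20, 29, 31, 18, 21]


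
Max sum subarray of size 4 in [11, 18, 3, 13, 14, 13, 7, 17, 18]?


[0:4]: 45
[1:5]: 48
[2:6]: 43
[3:7]: 47
[4:8]: 51
[5:9]: 55

Max: 55 at [5:9]


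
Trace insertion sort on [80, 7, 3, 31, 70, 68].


Initial: [80, 7, 3, 31, 70, 68]
Insert 7: [7, 80, 3, 31, 70, 68]
Insert 3: [3, 7, 80, 31, 70, 68]
Insert 31: [3, 7, 31, 80, 70, 68]
Insert 70: [3, 7, 31, 70, 80, 68]
Insert 68: [3, 7, 31, 68, 70, 80]

Sorted: [3, 7, 31, 68, 70, 80]


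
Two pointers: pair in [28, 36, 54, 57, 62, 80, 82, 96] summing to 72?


lo=0(28)+hi=7(96)=124
lo=0(28)+hi=6(82)=110
lo=0(28)+hi=5(80)=108
lo=0(28)+hi=4(62)=90
lo=0(28)+hi=3(57)=85
lo=0(28)+hi=2(54)=82
lo=0(28)+hi=1(36)=64

No pair found


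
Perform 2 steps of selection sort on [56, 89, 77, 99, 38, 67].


Initial: [56, 89, 77, 99, 38, 67]
Step 1: min=38 at 4
  Swap: [38, 89, 77, 99, 56, 67]
Step 2: min=56 at 4
  Swap: [38, 56, 77, 99, 89, 67]

After 2 steps: [38, 56, 77, 99, 89, 67]


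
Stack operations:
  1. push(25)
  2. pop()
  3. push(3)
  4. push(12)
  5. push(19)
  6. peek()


push(25) -> [25]
pop()->25, []
push(3) -> [3]
push(12) -> [3, 12]
push(19) -> [3, 12, 19]
peek()->19

Final stack: [3, 12, 19]


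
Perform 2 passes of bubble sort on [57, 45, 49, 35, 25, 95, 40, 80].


Initial: [57, 45, 49, 35, 25, 95, 40, 80]
Pass 1: [45, 49, 35, 25, 57, 40, 80, 95] (6 swaps)
Pass 2: [45, 35, 25, 49, 40, 57, 80, 95] (3 swaps)

After 2 passes: [45, 35, 25, 49, 40, 57, 80, 95]


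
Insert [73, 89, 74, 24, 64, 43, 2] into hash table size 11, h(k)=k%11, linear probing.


Insert 73: h=7 -> slot 7
Insert 89: h=1 -> slot 1
Insert 74: h=8 -> slot 8
Insert 24: h=2 -> slot 2
Insert 64: h=9 -> slot 9
Insert 43: h=10 -> slot 10
Insert 2: h=2, 1 probes -> slot 3

Table: [None, 89, 24, 2, None, None, None, 73, 74, 64, 43]


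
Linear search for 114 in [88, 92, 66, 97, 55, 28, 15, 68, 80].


i=0: 88!=114
i=1: 92!=114
i=2: 66!=114
i=3: 97!=114
i=4: 55!=114
i=5: 28!=114
i=6: 15!=114
i=7: 68!=114
i=8: 80!=114

Not found, 9 comps


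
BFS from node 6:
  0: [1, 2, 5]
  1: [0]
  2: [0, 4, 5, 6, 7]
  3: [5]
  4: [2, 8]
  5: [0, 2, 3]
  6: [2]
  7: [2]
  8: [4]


Visit 6, enqueue [2]
Visit 2, enqueue [0, 4, 5, 7]
Visit 0, enqueue [1]
Visit 4, enqueue [8]
Visit 5, enqueue [3]
Visit 7, enqueue []
Visit 1, enqueue []
Visit 8, enqueue []
Visit 3, enqueue []

BFS order: [6, 2, 0, 4, 5, 7, 1, 8, 3]


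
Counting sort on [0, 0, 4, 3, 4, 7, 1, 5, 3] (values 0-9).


Input: [0, 0, 4, 3, 4, 7, 1, 5, 3]
Counts: [2, 1, 0, 2, 2, 1, 0, 1, 0, 0]

Sorted: [0, 0, 1, 3, 3, 4, 4, 5, 7]


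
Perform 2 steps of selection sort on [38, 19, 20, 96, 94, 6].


Initial: [38, 19, 20, 96, 94, 6]
Step 1: min=6 at 5
  Swap: [6, 19, 20, 96, 94, 38]
Step 2: min=19 at 1
  Swap: [6, 19, 20, 96, 94, 38]

After 2 steps: [6, 19, 20, 96, 94, 38]


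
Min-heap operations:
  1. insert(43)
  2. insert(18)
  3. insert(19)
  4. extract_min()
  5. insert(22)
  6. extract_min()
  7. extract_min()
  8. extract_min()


insert(43) -> [43]
insert(18) -> [18, 43]
insert(19) -> [18, 43, 19]
extract_min()->18, [19, 43]
insert(22) -> [19, 43, 22]
extract_min()->19, [22, 43]
extract_min()->22, [43]
extract_min()->43, []

Final heap: []


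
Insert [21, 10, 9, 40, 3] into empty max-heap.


Insert 21: [21]
Insert 10: [21, 10]
Insert 9: [21, 10, 9]
Insert 40: [40, 21, 9, 10]
Insert 3: [40, 21, 9, 10, 3]

Final heap: [40, 21, 9, 10, 3]


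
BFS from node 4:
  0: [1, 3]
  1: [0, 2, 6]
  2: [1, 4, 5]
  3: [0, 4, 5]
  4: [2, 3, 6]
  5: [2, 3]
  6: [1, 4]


Visit 4, enqueue [2, 3, 6]
Visit 2, enqueue [1, 5]
Visit 3, enqueue [0]
Visit 6, enqueue []
Visit 1, enqueue []
Visit 5, enqueue []
Visit 0, enqueue []

BFS order: [4, 2, 3, 6, 1, 5, 0]


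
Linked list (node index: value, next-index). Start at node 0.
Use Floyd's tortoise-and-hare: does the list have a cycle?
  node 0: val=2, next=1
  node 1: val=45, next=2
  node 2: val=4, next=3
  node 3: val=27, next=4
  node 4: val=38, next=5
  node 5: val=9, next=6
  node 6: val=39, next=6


Floyd's tortoise (slow, +1) and hare (fast, +2):
  init: slow=0, fast=0
  step 1: slow=1, fast=2
  step 2: slow=2, fast=4
  step 3: slow=3, fast=6
  step 4: slow=4, fast=6
  step 5: slow=5, fast=6
  step 6: slow=6, fast=6
  slow == fast at node 6: cycle detected

Cycle: yes


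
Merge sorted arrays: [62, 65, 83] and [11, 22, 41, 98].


Take 11 from B
Take 22 from B
Take 41 from B
Take 62 from A
Take 65 from A
Take 83 from A

Merged: [11, 22, 41, 62, 65, 83, 98]


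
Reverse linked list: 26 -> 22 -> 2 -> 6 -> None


Step 1: curr=26, set curr.next=prev(None) | reversed so far: 26
Step 2: curr=22, set curr.next=prev(26) | reversed so far: 22 -> 26
Step 3: curr=2, set curr.next=prev(22) | reversed so far: 2 -> 22 -> 26
Step 4: curr=6, set curr.next=prev(2) | reversed so far: 6 -> 2 -> 22 -> 26

6 -> 2 -> 22 -> 26 -> None


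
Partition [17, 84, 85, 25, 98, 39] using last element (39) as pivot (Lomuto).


Pivot: 39
  17 <= 39: advance i (no swap)
  25 <= 39: swap -> [17, 25, 85, 84, 98, 39]
Place pivot at 2: [17, 25, 39, 84, 98, 85]

Partitioned: [17, 25, 39, 84, 98, 85]


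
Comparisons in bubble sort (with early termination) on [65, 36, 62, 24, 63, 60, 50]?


Algorithm: bubble sort (with early termination)
Input: [65, 36, 62, 24, 63, 60, 50]
Sorted: [24, 36, 50, 60, 62, 63, 65]

20


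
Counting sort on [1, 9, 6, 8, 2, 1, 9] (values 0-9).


Input: [1, 9, 6, 8, 2, 1, 9]
Counts: [0, 2, 1, 0, 0, 0, 1, 0, 1, 2]

Sorted: [1, 1, 2, 6, 8, 9, 9]


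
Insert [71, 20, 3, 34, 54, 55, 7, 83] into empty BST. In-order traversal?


Insert 71: root
Insert 20: L from 71
Insert 3: L from 71 -> L from 20
Insert 34: L from 71 -> R from 20
Insert 54: L from 71 -> R from 20 -> R from 34
Insert 55: L from 71 -> R from 20 -> R from 34 -> R from 54
Insert 7: L from 71 -> L from 20 -> R from 3
Insert 83: R from 71

In-order: [3, 7, 20, 34, 54, 55, 71, 83]


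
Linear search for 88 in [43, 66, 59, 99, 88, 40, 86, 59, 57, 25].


i=0: 43!=88
i=1: 66!=88
i=2: 59!=88
i=3: 99!=88
i=4: 88==88 found!

Found at 4, 5 comps


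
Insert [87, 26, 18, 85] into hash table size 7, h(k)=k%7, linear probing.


Insert 87: h=3 -> slot 3
Insert 26: h=5 -> slot 5
Insert 18: h=4 -> slot 4
Insert 85: h=1 -> slot 1

Table: [None, 85, None, 87, 18, 26, None]


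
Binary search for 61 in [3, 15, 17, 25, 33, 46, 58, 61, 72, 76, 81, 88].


Step 1: lo=0, hi=11, mid=5, val=46
Step 2: lo=6, hi=11, mid=8, val=72
Step 3: lo=6, hi=7, mid=6, val=58
Step 4: lo=7, hi=7, mid=7, val=61

Found at index 7


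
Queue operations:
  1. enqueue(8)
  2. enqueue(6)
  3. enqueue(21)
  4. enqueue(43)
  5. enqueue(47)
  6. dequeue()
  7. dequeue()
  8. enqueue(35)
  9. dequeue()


enqueue(8) -> [8]
enqueue(6) -> [8, 6]
enqueue(21) -> [8, 6, 21]
enqueue(43) -> [8, 6, 21, 43]
enqueue(47) -> [8, 6, 21, 43, 47]
dequeue()->8, [6, 21, 43, 47]
dequeue()->6, [21, 43, 47]
enqueue(35) -> [21, 43, 47, 35]
dequeue()->21, [43, 47, 35]

Final queue: [43, 47, 35]


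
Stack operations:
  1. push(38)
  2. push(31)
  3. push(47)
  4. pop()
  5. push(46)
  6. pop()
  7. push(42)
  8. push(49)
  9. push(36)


push(38) -> [38]
push(31) -> [38, 31]
push(47) -> [38, 31, 47]
pop()->47, [38, 31]
push(46) -> [38, 31, 46]
pop()->46, [38, 31]
push(42) -> [38, 31, 42]
push(49) -> [38, 31, 42, 49]
push(36) -> [38, 31, 42, 49, 36]

Final stack: [38, 31, 42, 49, 36]


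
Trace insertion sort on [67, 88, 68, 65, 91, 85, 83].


Initial: [67, 88, 68, 65, 91, 85, 83]
Insert 88: [67, 88, 68, 65, 91, 85, 83]
Insert 68: [67, 68, 88, 65, 91, 85, 83]
Insert 65: [65, 67, 68, 88, 91, 85, 83]
Insert 91: [65, 67, 68, 88, 91, 85, 83]
Insert 85: [65, 67, 68, 85, 88, 91, 83]
Insert 83: [65, 67, 68, 83, 85, 88, 91]

Sorted: [65, 67, 68, 83, 85, 88, 91]


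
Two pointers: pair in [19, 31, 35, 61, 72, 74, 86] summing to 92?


lo=0(19)+hi=6(86)=105
lo=0(19)+hi=5(74)=93
lo=0(19)+hi=4(72)=91
lo=1(31)+hi=4(72)=103
lo=1(31)+hi=3(61)=92

Yes: 31+61=92


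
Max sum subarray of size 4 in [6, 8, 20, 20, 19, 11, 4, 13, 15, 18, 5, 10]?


[0:4]: 54
[1:5]: 67
[2:6]: 70
[3:7]: 54
[4:8]: 47
[5:9]: 43
[6:10]: 50
[7:11]: 51
[8:12]: 48

Max: 70 at [2:6]


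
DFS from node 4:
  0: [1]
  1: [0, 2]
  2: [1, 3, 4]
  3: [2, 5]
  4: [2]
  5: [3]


Visit 4, push [2]
Visit 2, push [3, 1]
Visit 1, push [0]
Visit 0, push []
Visit 3, push [5]
Visit 5, push []

DFS order: [4, 2, 1, 0, 3, 5]


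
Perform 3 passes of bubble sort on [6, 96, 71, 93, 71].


Initial: [6, 96, 71, 93, 71]
Pass 1: [6, 71, 93, 71, 96] (3 swaps)
Pass 2: [6, 71, 71, 93, 96] (1 swaps)
Pass 3: [6, 71, 71, 93, 96] (0 swaps)

After 3 passes: [6, 71, 71, 93, 96]


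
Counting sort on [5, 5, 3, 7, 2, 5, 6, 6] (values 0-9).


Input: [5, 5, 3, 7, 2, 5, 6, 6]
Counts: [0, 0, 1, 1, 0, 3, 2, 1, 0, 0]

Sorted: [2, 3, 5, 5, 5, 6, 6, 7]


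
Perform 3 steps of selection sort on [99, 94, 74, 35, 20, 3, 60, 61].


Initial: [99, 94, 74, 35, 20, 3, 60, 61]
Step 1: min=3 at 5
  Swap: [3, 94, 74, 35, 20, 99, 60, 61]
Step 2: min=20 at 4
  Swap: [3, 20, 74, 35, 94, 99, 60, 61]
Step 3: min=35 at 3
  Swap: [3, 20, 35, 74, 94, 99, 60, 61]

After 3 steps: [3, 20, 35, 74, 94, 99, 60, 61]


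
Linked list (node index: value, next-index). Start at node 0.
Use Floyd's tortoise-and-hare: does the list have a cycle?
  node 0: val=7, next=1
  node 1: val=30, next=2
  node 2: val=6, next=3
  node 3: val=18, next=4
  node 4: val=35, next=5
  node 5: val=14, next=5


Floyd's tortoise (slow, +1) and hare (fast, +2):
  init: slow=0, fast=0
  step 1: slow=1, fast=2
  step 2: slow=2, fast=4
  step 3: slow=3, fast=5
  step 4: slow=4, fast=5
  step 5: slow=5, fast=5
  slow == fast at node 5: cycle detected

Cycle: yes


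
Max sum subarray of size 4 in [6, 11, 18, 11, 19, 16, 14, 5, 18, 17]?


[0:4]: 46
[1:5]: 59
[2:6]: 64
[3:7]: 60
[4:8]: 54
[5:9]: 53
[6:10]: 54

Max: 64 at [2:6]


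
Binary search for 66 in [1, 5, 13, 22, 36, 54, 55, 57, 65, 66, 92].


Step 1: lo=0, hi=10, mid=5, val=54
Step 2: lo=6, hi=10, mid=8, val=65
Step 3: lo=9, hi=10, mid=9, val=66

Found at index 9


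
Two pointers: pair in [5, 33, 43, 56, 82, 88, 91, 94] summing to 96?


lo=0(5)+hi=7(94)=99
lo=0(5)+hi=6(91)=96

Yes: 5+91=96


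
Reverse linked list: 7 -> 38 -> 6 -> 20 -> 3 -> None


Step 1: curr=7, set curr.next=prev(None) | reversed so far: 7
Step 2: curr=38, set curr.next=prev(7) | reversed so far: 38 -> 7
Step 3: curr=6, set curr.next=prev(38) | reversed so far: 6 -> 38 -> 7
Step 4: curr=20, set curr.next=prev(6) | reversed so far: 20 -> 6 -> 38 -> 7
Step 5: curr=3, set curr.next=prev(20) | reversed so far: 3 -> 20 -> 6 -> 38 -> 7

3 -> 20 -> 6 -> 38 -> 7 -> None


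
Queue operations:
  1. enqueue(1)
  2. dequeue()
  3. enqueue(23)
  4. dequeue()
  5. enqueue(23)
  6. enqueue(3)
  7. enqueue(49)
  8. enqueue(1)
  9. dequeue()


enqueue(1) -> [1]
dequeue()->1, []
enqueue(23) -> [23]
dequeue()->23, []
enqueue(23) -> [23]
enqueue(3) -> [23, 3]
enqueue(49) -> [23, 3, 49]
enqueue(1) -> [23, 3, 49, 1]
dequeue()->23, [3, 49, 1]

Final queue: [3, 49, 1]


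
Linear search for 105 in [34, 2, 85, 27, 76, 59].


i=0: 34!=105
i=1: 2!=105
i=2: 85!=105
i=3: 27!=105
i=4: 76!=105
i=5: 59!=105

Not found, 6 comps


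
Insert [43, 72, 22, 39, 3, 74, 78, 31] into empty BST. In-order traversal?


Insert 43: root
Insert 72: R from 43
Insert 22: L from 43
Insert 39: L from 43 -> R from 22
Insert 3: L from 43 -> L from 22
Insert 74: R from 43 -> R from 72
Insert 78: R from 43 -> R from 72 -> R from 74
Insert 31: L from 43 -> R from 22 -> L from 39

In-order: [3, 22, 31, 39, 43, 72, 74, 78]


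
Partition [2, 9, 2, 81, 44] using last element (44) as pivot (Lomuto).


Pivot: 44
  2 <= 44: advance i (no swap)
  9 <= 44: advance i (no swap)
  2 <= 44: advance i (no swap)
Place pivot at 3: [2, 9, 2, 44, 81]

Partitioned: [2, 9, 2, 44, 81]


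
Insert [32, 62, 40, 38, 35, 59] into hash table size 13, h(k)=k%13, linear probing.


Insert 32: h=6 -> slot 6
Insert 62: h=10 -> slot 10
Insert 40: h=1 -> slot 1
Insert 38: h=12 -> slot 12
Insert 35: h=9 -> slot 9
Insert 59: h=7 -> slot 7

Table: [None, 40, None, None, None, None, 32, 59, None, 35, 62, None, 38]


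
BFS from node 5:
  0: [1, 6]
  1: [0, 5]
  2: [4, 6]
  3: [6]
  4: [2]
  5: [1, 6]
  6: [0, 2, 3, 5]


Visit 5, enqueue [1, 6]
Visit 1, enqueue [0]
Visit 6, enqueue [2, 3]
Visit 0, enqueue []
Visit 2, enqueue [4]
Visit 3, enqueue []
Visit 4, enqueue []

BFS order: [5, 1, 6, 0, 2, 3, 4]


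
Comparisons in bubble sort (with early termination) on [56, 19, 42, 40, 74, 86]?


Algorithm: bubble sort (with early termination)
Input: [56, 19, 42, 40, 74, 86]
Sorted: [19, 40, 42, 56, 74, 86]

12


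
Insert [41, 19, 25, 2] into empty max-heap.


Insert 41: [41]
Insert 19: [41, 19]
Insert 25: [41, 19, 25]
Insert 2: [41, 19, 25, 2]

Final heap: [41, 19, 25, 2]


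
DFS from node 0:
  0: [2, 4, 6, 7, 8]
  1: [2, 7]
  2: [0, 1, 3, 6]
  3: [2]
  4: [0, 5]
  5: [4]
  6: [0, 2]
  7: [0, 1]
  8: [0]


Visit 0, push [8, 7, 6, 4, 2]
Visit 2, push [6, 3, 1]
Visit 1, push [7]
Visit 7, push []
Visit 3, push []
Visit 6, push []
Visit 4, push [5]
Visit 5, push []
Visit 8, push []

DFS order: [0, 2, 1, 7, 3, 6, 4, 5, 8]


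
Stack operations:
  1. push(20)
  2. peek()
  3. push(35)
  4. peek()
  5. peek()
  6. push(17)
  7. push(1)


push(20) -> [20]
peek()->20
push(35) -> [20, 35]
peek()->35
peek()->35
push(17) -> [20, 35, 17]
push(1) -> [20, 35, 17, 1]

Final stack: [20, 35, 17, 1]


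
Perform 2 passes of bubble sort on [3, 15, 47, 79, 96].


Initial: [3, 15, 47, 79, 96]
Pass 1: [3, 15, 47, 79, 96] (0 swaps)
Pass 2: [3, 15, 47, 79, 96] (0 swaps)

After 2 passes: [3, 15, 47, 79, 96]


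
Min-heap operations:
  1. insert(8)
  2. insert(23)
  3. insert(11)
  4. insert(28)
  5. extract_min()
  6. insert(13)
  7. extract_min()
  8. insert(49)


insert(8) -> [8]
insert(23) -> [8, 23]
insert(11) -> [8, 23, 11]
insert(28) -> [8, 23, 11, 28]
extract_min()->8, [11, 23, 28]
insert(13) -> [11, 13, 28, 23]
extract_min()->11, [13, 23, 28]
insert(49) -> [13, 23, 28, 49]

Final heap: [13, 23, 28, 49]


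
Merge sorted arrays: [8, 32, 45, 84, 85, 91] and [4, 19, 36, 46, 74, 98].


Take 4 from B
Take 8 from A
Take 19 from B
Take 32 from A
Take 36 from B
Take 45 from A
Take 46 from B
Take 74 from B
Take 84 from A
Take 85 from A
Take 91 from A

Merged: [4, 8, 19, 32, 36, 45, 46, 74, 84, 85, 91, 98]


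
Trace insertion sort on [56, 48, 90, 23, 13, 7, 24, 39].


Initial: [56, 48, 90, 23, 13, 7, 24, 39]
Insert 48: [48, 56, 90, 23, 13, 7, 24, 39]
Insert 90: [48, 56, 90, 23, 13, 7, 24, 39]
Insert 23: [23, 48, 56, 90, 13, 7, 24, 39]
Insert 13: [13, 23, 48, 56, 90, 7, 24, 39]
Insert 7: [7, 13, 23, 48, 56, 90, 24, 39]
Insert 24: [7, 13, 23, 24, 48, 56, 90, 39]
Insert 39: [7, 13, 23, 24, 39, 48, 56, 90]

Sorted: [7, 13, 23, 24, 39, 48, 56, 90]


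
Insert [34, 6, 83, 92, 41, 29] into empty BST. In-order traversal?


Insert 34: root
Insert 6: L from 34
Insert 83: R from 34
Insert 92: R from 34 -> R from 83
Insert 41: R from 34 -> L from 83
Insert 29: L from 34 -> R from 6

In-order: [6, 29, 34, 41, 83, 92]


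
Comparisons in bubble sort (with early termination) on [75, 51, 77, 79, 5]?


Algorithm: bubble sort (with early termination)
Input: [75, 51, 77, 79, 5]
Sorted: [5, 51, 75, 77, 79]

10


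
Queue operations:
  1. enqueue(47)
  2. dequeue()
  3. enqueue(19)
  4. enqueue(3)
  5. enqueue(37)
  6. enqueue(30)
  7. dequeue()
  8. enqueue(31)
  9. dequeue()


enqueue(47) -> [47]
dequeue()->47, []
enqueue(19) -> [19]
enqueue(3) -> [19, 3]
enqueue(37) -> [19, 3, 37]
enqueue(30) -> [19, 3, 37, 30]
dequeue()->19, [3, 37, 30]
enqueue(31) -> [3, 37, 30, 31]
dequeue()->3, [37, 30, 31]

Final queue: [37, 30, 31]


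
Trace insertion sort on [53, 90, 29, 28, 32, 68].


Initial: [53, 90, 29, 28, 32, 68]
Insert 90: [53, 90, 29, 28, 32, 68]
Insert 29: [29, 53, 90, 28, 32, 68]
Insert 28: [28, 29, 53, 90, 32, 68]
Insert 32: [28, 29, 32, 53, 90, 68]
Insert 68: [28, 29, 32, 53, 68, 90]

Sorted: [28, 29, 32, 53, 68, 90]


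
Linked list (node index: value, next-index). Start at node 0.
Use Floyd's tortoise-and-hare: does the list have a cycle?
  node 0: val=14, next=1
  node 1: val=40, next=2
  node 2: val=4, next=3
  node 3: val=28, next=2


Floyd's tortoise (slow, +1) and hare (fast, +2):
  init: slow=0, fast=0
  step 1: slow=1, fast=2
  step 2: slow=2, fast=2
  slow == fast at node 2: cycle detected

Cycle: yes


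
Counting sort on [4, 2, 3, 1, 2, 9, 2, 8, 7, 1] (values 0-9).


Input: [4, 2, 3, 1, 2, 9, 2, 8, 7, 1]
Counts: [0, 2, 3, 1, 1, 0, 0, 1, 1, 1]

Sorted: [1, 1, 2, 2, 2, 3, 4, 7, 8, 9]


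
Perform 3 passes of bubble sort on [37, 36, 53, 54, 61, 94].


Initial: [37, 36, 53, 54, 61, 94]
Pass 1: [36, 37, 53, 54, 61, 94] (1 swaps)
Pass 2: [36, 37, 53, 54, 61, 94] (0 swaps)
Pass 3: [36, 37, 53, 54, 61, 94] (0 swaps)

After 3 passes: [36, 37, 53, 54, 61, 94]


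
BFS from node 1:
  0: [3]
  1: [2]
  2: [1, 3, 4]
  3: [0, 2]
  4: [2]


Visit 1, enqueue [2]
Visit 2, enqueue [3, 4]
Visit 3, enqueue [0]
Visit 4, enqueue []
Visit 0, enqueue []

BFS order: [1, 2, 3, 4, 0]


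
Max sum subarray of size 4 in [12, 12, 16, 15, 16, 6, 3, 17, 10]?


[0:4]: 55
[1:5]: 59
[2:6]: 53
[3:7]: 40
[4:8]: 42
[5:9]: 36

Max: 59 at [1:5]


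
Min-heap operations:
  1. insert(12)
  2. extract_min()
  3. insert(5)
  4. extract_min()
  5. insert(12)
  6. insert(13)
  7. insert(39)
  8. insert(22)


insert(12) -> [12]
extract_min()->12, []
insert(5) -> [5]
extract_min()->5, []
insert(12) -> [12]
insert(13) -> [12, 13]
insert(39) -> [12, 13, 39]
insert(22) -> [12, 13, 39, 22]

Final heap: [12, 13, 39, 22]


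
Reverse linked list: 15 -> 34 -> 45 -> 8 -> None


Step 1: curr=15, set curr.next=prev(None) | reversed so far: 15
Step 2: curr=34, set curr.next=prev(15) | reversed so far: 34 -> 15
Step 3: curr=45, set curr.next=prev(34) | reversed so far: 45 -> 34 -> 15
Step 4: curr=8, set curr.next=prev(45) | reversed so far: 8 -> 45 -> 34 -> 15

8 -> 45 -> 34 -> 15 -> None


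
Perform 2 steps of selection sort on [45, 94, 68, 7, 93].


Initial: [45, 94, 68, 7, 93]
Step 1: min=7 at 3
  Swap: [7, 94, 68, 45, 93]
Step 2: min=45 at 3
  Swap: [7, 45, 68, 94, 93]

After 2 steps: [7, 45, 68, 94, 93]


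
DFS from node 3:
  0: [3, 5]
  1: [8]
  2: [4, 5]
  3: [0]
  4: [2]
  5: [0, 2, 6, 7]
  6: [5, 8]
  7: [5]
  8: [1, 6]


Visit 3, push [0]
Visit 0, push [5]
Visit 5, push [7, 6, 2]
Visit 2, push [4]
Visit 4, push []
Visit 6, push [8]
Visit 8, push [1]
Visit 1, push []
Visit 7, push []

DFS order: [3, 0, 5, 2, 4, 6, 8, 1, 7]


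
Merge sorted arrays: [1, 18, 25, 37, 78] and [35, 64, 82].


Take 1 from A
Take 18 from A
Take 25 from A
Take 35 from B
Take 37 from A
Take 64 from B
Take 78 from A

Merged: [1, 18, 25, 35, 37, 64, 78, 82]


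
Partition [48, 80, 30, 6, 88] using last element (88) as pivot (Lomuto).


Pivot: 88
  48 <= 88: advance i (no swap)
  80 <= 88: advance i (no swap)
  30 <= 88: advance i (no swap)
  6 <= 88: advance i (no swap)
Place pivot at 4: [48, 80, 30, 6, 88]

Partitioned: [48, 80, 30, 6, 88]


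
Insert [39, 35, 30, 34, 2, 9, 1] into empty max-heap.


Insert 39: [39]
Insert 35: [39, 35]
Insert 30: [39, 35, 30]
Insert 34: [39, 35, 30, 34]
Insert 2: [39, 35, 30, 34, 2]
Insert 9: [39, 35, 30, 34, 2, 9]
Insert 1: [39, 35, 30, 34, 2, 9, 1]

Final heap: [39, 35, 30, 34, 2, 9, 1]


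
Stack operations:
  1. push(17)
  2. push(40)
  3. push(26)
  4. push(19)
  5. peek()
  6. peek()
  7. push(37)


push(17) -> [17]
push(40) -> [17, 40]
push(26) -> [17, 40, 26]
push(19) -> [17, 40, 26, 19]
peek()->19
peek()->19
push(37) -> [17, 40, 26, 19, 37]

Final stack: [17, 40, 26, 19, 37]


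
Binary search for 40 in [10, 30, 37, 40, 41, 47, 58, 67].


Step 1: lo=0, hi=7, mid=3, val=40

Found at index 3


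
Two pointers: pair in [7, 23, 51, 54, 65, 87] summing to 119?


lo=0(7)+hi=5(87)=94
lo=1(23)+hi=5(87)=110
lo=2(51)+hi=5(87)=138
lo=2(51)+hi=4(65)=116
lo=3(54)+hi=4(65)=119

Yes: 54+65=119


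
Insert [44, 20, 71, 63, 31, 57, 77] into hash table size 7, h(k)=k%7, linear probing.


Insert 44: h=2 -> slot 2
Insert 20: h=6 -> slot 6
Insert 71: h=1 -> slot 1
Insert 63: h=0 -> slot 0
Insert 31: h=3 -> slot 3
Insert 57: h=1, 3 probes -> slot 4
Insert 77: h=0, 5 probes -> slot 5

Table: [63, 71, 44, 31, 57, 77, 20]


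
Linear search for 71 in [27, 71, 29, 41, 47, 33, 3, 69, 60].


i=0: 27!=71
i=1: 71==71 found!

Found at 1, 2 comps


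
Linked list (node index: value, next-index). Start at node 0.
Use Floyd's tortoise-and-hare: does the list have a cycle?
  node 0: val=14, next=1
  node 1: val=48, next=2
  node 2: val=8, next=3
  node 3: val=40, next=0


Floyd's tortoise (slow, +1) and hare (fast, +2):
  init: slow=0, fast=0
  step 1: slow=1, fast=2
  step 2: slow=2, fast=0
  step 3: slow=3, fast=2
  step 4: slow=0, fast=0
  slow == fast at node 0: cycle detected

Cycle: yes


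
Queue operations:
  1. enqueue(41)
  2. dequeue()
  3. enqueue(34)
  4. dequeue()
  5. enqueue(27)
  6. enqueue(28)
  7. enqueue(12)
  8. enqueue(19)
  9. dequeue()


enqueue(41) -> [41]
dequeue()->41, []
enqueue(34) -> [34]
dequeue()->34, []
enqueue(27) -> [27]
enqueue(28) -> [27, 28]
enqueue(12) -> [27, 28, 12]
enqueue(19) -> [27, 28, 12, 19]
dequeue()->27, [28, 12, 19]

Final queue: [28, 12, 19]


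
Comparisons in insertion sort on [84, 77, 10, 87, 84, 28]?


Algorithm: insertion sort
Input: [84, 77, 10, 87, 84, 28]
Sorted: [10, 28, 77, 84, 84, 87]

11


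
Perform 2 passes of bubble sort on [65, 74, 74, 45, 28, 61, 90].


Initial: [65, 74, 74, 45, 28, 61, 90]
Pass 1: [65, 74, 45, 28, 61, 74, 90] (3 swaps)
Pass 2: [65, 45, 28, 61, 74, 74, 90] (3 swaps)

After 2 passes: [65, 45, 28, 61, 74, 74, 90]


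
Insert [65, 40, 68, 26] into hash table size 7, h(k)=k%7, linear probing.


Insert 65: h=2 -> slot 2
Insert 40: h=5 -> slot 5
Insert 68: h=5, 1 probes -> slot 6
Insert 26: h=5, 2 probes -> slot 0

Table: [26, None, 65, None, None, 40, 68]


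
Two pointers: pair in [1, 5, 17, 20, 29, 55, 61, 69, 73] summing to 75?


lo=0(1)+hi=8(73)=74
lo=1(5)+hi=8(73)=78
lo=1(5)+hi=7(69)=74
lo=2(17)+hi=7(69)=86
lo=2(17)+hi=6(61)=78
lo=2(17)+hi=5(55)=72
lo=3(20)+hi=5(55)=75

Yes: 20+55=75


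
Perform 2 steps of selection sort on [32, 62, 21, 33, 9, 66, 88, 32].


Initial: [32, 62, 21, 33, 9, 66, 88, 32]
Step 1: min=9 at 4
  Swap: [9, 62, 21, 33, 32, 66, 88, 32]
Step 2: min=21 at 2
  Swap: [9, 21, 62, 33, 32, 66, 88, 32]

After 2 steps: [9, 21, 62, 33, 32, 66, 88, 32]


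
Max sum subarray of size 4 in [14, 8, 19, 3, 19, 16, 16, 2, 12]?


[0:4]: 44
[1:5]: 49
[2:6]: 57
[3:7]: 54
[4:8]: 53
[5:9]: 46

Max: 57 at [2:6]


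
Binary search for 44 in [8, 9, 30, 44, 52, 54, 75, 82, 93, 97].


Step 1: lo=0, hi=9, mid=4, val=52
Step 2: lo=0, hi=3, mid=1, val=9
Step 3: lo=2, hi=3, mid=2, val=30
Step 4: lo=3, hi=3, mid=3, val=44

Found at index 3


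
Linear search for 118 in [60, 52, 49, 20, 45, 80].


i=0: 60!=118
i=1: 52!=118
i=2: 49!=118
i=3: 20!=118
i=4: 45!=118
i=5: 80!=118

Not found, 6 comps


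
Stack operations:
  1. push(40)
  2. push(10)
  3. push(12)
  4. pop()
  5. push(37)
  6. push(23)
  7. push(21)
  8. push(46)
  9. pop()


push(40) -> [40]
push(10) -> [40, 10]
push(12) -> [40, 10, 12]
pop()->12, [40, 10]
push(37) -> [40, 10, 37]
push(23) -> [40, 10, 37, 23]
push(21) -> [40, 10, 37, 23, 21]
push(46) -> [40, 10, 37, 23, 21, 46]
pop()->46, [40, 10, 37, 23, 21]

Final stack: [40, 10, 37, 23, 21]


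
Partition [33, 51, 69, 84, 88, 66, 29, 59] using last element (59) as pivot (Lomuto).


Pivot: 59
  33 <= 59: advance i (no swap)
  51 <= 59: advance i (no swap)
  29 <= 59: swap -> [33, 51, 29, 84, 88, 66, 69, 59]
Place pivot at 3: [33, 51, 29, 59, 88, 66, 69, 84]

Partitioned: [33, 51, 29, 59, 88, 66, 69, 84]


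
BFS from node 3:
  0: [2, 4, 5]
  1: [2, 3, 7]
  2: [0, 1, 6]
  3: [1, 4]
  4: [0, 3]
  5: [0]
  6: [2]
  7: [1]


Visit 3, enqueue [1, 4]
Visit 1, enqueue [2, 7]
Visit 4, enqueue [0]
Visit 2, enqueue [6]
Visit 7, enqueue []
Visit 0, enqueue [5]
Visit 6, enqueue []
Visit 5, enqueue []

BFS order: [3, 1, 4, 2, 7, 0, 6, 5]


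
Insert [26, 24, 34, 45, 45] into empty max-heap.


Insert 26: [26]
Insert 24: [26, 24]
Insert 34: [34, 24, 26]
Insert 45: [45, 34, 26, 24]
Insert 45: [45, 45, 26, 24, 34]

Final heap: [45, 45, 26, 24, 34]


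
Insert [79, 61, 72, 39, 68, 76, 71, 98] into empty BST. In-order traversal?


Insert 79: root
Insert 61: L from 79
Insert 72: L from 79 -> R from 61
Insert 39: L from 79 -> L from 61
Insert 68: L from 79 -> R from 61 -> L from 72
Insert 76: L from 79 -> R from 61 -> R from 72
Insert 71: L from 79 -> R from 61 -> L from 72 -> R from 68
Insert 98: R from 79

In-order: [39, 61, 68, 71, 72, 76, 79, 98]


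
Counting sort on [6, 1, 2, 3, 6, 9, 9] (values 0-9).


Input: [6, 1, 2, 3, 6, 9, 9]
Counts: [0, 1, 1, 1, 0, 0, 2, 0, 0, 2]

Sorted: [1, 2, 3, 6, 6, 9, 9]


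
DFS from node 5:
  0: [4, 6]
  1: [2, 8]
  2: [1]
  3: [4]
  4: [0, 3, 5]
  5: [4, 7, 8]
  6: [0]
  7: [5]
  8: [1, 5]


Visit 5, push [8, 7, 4]
Visit 4, push [3, 0]
Visit 0, push [6]
Visit 6, push []
Visit 3, push []
Visit 7, push []
Visit 8, push [1]
Visit 1, push [2]
Visit 2, push []

DFS order: [5, 4, 0, 6, 3, 7, 8, 1, 2]


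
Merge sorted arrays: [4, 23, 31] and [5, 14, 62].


Take 4 from A
Take 5 from B
Take 14 from B
Take 23 from A
Take 31 from A

Merged: [4, 5, 14, 23, 31, 62]


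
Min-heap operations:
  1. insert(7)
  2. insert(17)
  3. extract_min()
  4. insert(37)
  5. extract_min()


insert(7) -> [7]
insert(17) -> [7, 17]
extract_min()->7, [17]
insert(37) -> [17, 37]
extract_min()->17, [37]

Final heap: [37]


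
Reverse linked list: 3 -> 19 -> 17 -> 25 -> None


Step 1: curr=3, set curr.next=prev(None) | reversed so far: 3
Step 2: curr=19, set curr.next=prev(3) | reversed so far: 19 -> 3
Step 3: curr=17, set curr.next=prev(19) | reversed so far: 17 -> 19 -> 3
Step 4: curr=25, set curr.next=prev(17) | reversed so far: 25 -> 17 -> 19 -> 3

25 -> 17 -> 19 -> 3 -> None


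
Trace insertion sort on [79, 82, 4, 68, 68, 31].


Initial: [79, 82, 4, 68, 68, 31]
Insert 82: [79, 82, 4, 68, 68, 31]
Insert 4: [4, 79, 82, 68, 68, 31]
Insert 68: [4, 68, 79, 82, 68, 31]
Insert 68: [4, 68, 68, 79, 82, 31]
Insert 31: [4, 31, 68, 68, 79, 82]

Sorted: [4, 31, 68, 68, 79, 82]


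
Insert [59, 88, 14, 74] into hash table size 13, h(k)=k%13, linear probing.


Insert 59: h=7 -> slot 7
Insert 88: h=10 -> slot 10
Insert 14: h=1 -> slot 1
Insert 74: h=9 -> slot 9

Table: [None, 14, None, None, None, None, None, 59, None, 74, 88, None, None]


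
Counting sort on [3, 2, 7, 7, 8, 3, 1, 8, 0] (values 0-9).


Input: [3, 2, 7, 7, 8, 3, 1, 8, 0]
Counts: [1, 1, 1, 2, 0, 0, 0, 2, 2, 0]

Sorted: [0, 1, 2, 3, 3, 7, 7, 8, 8]


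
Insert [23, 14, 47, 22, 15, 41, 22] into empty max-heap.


Insert 23: [23]
Insert 14: [23, 14]
Insert 47: [47, 14, 23]
Insert 22: [47, 22, 23, 14]
Insert 15: [47, 22, 23, 14, 15]
Insert 41: [47, 22, 41, 14, 15, 23]
Insert 22: [47, 22, 41, 14, 15, 23, 22]

Final heap: [47, 22, 41, 14, 15, 23, 22]


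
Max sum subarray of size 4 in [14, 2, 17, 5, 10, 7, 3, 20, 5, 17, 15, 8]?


[0:4]: 38
[1:5]: 34
[2:6]: 39
[3:7]: 25
[4:8]: 40
[5:9]: 35
[6:10]: 45
[7:11]: 57
[8:12]: 45

Max: 57 at [7:11]


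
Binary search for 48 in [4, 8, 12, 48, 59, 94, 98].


Step 1: lo=0, hi=6, mid=3, val=48

Found at index 3


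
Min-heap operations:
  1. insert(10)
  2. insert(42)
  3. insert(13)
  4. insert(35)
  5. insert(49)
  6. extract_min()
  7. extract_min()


insert(10) -> [10]
insert(42) -> [10, 42]
insert(13) -> [10, 42, 13]
insert(35) -> [10, 35, 13, 42]
insert(49) -> [10, 35, 13, 42, 49]
extract_min()->10, [13, 35, 49, 42]
extract_min()->13, [35, 42, 49]

Final heap: [35, 42, 49]


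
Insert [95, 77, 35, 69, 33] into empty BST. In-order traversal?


Insert 95: root
Insert 77: L from 95
Insert 35: L from 95 -> L from 77
Insert 69: L from 95 -> L from 77 -> R from 35
Insert 33: L from 95 -> L from 77 -> L from 35

In-order: [33, 35, 69, 77, 95]


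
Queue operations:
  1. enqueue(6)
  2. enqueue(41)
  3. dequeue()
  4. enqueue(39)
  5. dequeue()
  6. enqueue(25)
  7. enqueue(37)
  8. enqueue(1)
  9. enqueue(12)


enqueue(6) -> [6]
enqueue(41) -> [6, 41]
dequeue()->6, [41]
enqueue(39) -> [41, 39]
dequeue()->41, [39]
enqueue(25) -> [39, 25]
enqueue(37) -> [39, 25, 37]
enqueue(1) -> [39, 25, 37, 1]
enqueue(12) -> [39, 25, 37, 1, 12]

Final queue: [39, 25, 37, 1, 12]


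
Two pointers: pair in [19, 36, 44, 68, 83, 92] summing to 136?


lo=0(19)+hi=5(92)=111
lo=1(36)+hi=5(92)=128
lo=2(44)+hi=5(92)=136

Yes: 44+92=136


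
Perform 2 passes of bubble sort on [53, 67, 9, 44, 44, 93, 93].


Initial: [53, 67, 9, 44, 44, 93, 93]
Pass 1: [53, 9, 44, 44, 67, 93, 93] (3 swaps)
Pass 2: [9, 44, 44, 53, 67, 93, 93] (3 swaps)

After 2 passes: [9, 44, 44, 53, 67, 93, 93]


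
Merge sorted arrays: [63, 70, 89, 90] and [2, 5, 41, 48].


Take 2 from B
Take 5 from B
Take 41 from B
Take 48 from B

Merged: [2, 5, 41, 48, 63, 70, 89, 90]


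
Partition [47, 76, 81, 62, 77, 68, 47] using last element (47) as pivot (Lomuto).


Pivot: 47
  47 <= 47: advance i (no swap)
Place pivot at 1: [47, 47, 81, 62, 77, 68, 76]

Partitioned: [47, 47, 81, 62, 77, 68, 76]


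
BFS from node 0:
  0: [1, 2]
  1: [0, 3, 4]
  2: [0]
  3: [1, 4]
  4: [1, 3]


Visit 0, enqueue [1, 2]
Visit 1, enqueue [3, 4]
Visit 2, enqueue []
Visit 3, enqueue []
Visit 4, enqueue []

BFS order: [0, 1, 2, 3, 4]


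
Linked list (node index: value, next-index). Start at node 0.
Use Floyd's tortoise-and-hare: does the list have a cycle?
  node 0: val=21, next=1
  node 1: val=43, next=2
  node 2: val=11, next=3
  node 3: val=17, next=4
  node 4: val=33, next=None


Floyd's tortoise (slow, +1) and hare (fast, +2):
  init: slow=0, fast=0
  step 1: slow=1, fast=2
  step 2: slow=2, fast=4
  step 3: fast -> None, no cycle

Cycle: no


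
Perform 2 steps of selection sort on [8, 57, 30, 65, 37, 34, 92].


Initial: [8, 57, 30, 65, 37, 34, 92]
Step 1: min=8 at 0
  Swap: [8, 57, 30, 65, 37, 34, 92]
Step 2: min=30 at 2
  Swap: [8, 30, 57, 65, 37, 34, 92]

After 2 steps: [8, 30, 57, 65, 37, 34, 92]


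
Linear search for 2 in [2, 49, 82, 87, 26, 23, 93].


i=0: 2==2 found!

Found at 0, 1 comps


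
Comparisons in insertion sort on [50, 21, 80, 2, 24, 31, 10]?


Algorithm: insertion sort
Input: [50, 21, 80, 2, 24, 31, 10]
Sorted: [2, 10, 21, 24, 31, 50, 80]

17


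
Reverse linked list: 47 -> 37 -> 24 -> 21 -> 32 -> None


Step 1: curr=47, set curr.next=prev(None) | reversed so far: 47
Step 2: curr=37, set curr.next=prev(47) | reversed so far: 37 -> 47
Step 3: curr=24, set curr.next=prev(37) | reversed so far: 24 -> 37 -> 47
Step 4: curr=21, set curr.next=prev(24) | reversed so far: 21 -> 24 -> 37 -> 47
Step 5: curr=32, set curr.next=prev(21) | reversed so far: 32 -> 21 -> 24 -> 37 -> 47

32 -> 21 -> 24 -> 37 -> 47 -> None


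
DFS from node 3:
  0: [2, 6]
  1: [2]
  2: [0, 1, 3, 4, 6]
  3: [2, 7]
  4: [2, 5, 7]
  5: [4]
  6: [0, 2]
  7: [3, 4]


Visit 3, push [7, 2]
Visit 2, push [6, 4, 1, 0]
Visit 0, push [6]
Visit 6, push []
Visit 1, push []
Visit 4, push [7, 5]
Visit 5, push []
Visit 7, push []

DFS order: [3, 2, 0, 6, 1, 4, 5, 7]


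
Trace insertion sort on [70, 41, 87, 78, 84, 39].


Initial: [70, 41, 87, 78, 84, 39]
Insert 41: [41, 70, 87, 78, 84, 39]
Insert 87: [41, 70, 87, 78, 84, 39]
Insert 78: [41, 70, 78, 87, 84, 39]
Insert 84: [41, 70, 78, 84, 87, 39]
Insert 39: [39, 41, 70, 78, 84, 87]

Sorted: [39, 41, 70, 78, 84, 87]


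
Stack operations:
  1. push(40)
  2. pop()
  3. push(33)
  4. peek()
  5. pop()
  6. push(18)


push(40) -> [40]
pop()->40, []
push(33) -> [33]
peek()->33
pop()->33, []
push(18) -> [18]

Final stack: [18]


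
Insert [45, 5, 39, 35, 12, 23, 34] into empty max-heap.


Insert 45: [45]
Insert 5: [45, 5]
Insert 39: [45, 5, 39]
Insert 35: [45, 35, 39, 5]
Insert 12: [45, 35, 39, 5, 12]
Insert 23: [45, 35, 39, 5, 12, 23]
Insert 34: [45, 35, 39, 5, 12, 23, 34]

Final heap: [45, 35, 39, 5, 12, 23, 34]


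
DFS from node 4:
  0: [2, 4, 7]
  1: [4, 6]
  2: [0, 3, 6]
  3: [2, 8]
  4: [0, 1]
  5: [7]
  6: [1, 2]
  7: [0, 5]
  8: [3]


Visit 4, push [1, 0]
Visit 0, push [7, 2]
Visit 2, push [6, 3]
Visit 3, push [8]
Visit 8, push []
Visit 6, push [1]
Visit 1, push []
Visit 7, push [5]
Visit 5, push []

DFS order: [4, 0, 2, 3, 8, 6, 1, 7, 5]


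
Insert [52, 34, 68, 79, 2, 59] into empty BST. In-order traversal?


Insert 52: root
Insert 34: L from 52
Insert 68: R from 52
Insert 79: R from 52 -> R from 68
Insert 2: L from 52 -> L from 34
Insert 59: R from 52 -> L from 68

In-order: [2, 34, 52, 59, 68, 79]


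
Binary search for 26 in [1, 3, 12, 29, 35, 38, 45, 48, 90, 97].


Step 1: lo=0, hi=9, mid=4, val=35
Step 2: lo=0, hi=3, mid=1, val=3
Step 3: lo=2, hi=3, mid=2, val=12
Step 4: lo=3, hi=3, mid=3, val=29

Not found


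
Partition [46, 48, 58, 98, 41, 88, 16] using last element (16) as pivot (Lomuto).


Pivot: 16
Place pivot at 0: [16, 48, 58, 98, 41, 88, 46]

Partitioned: [16, 48, 58, 98, 41, 88, 46]


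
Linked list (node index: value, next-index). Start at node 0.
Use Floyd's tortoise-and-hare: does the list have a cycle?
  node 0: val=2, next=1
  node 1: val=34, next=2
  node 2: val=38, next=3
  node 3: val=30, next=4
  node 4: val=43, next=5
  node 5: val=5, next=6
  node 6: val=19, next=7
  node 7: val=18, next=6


Floyd's tortoise (slow, +1) and hare (fast, +2):
  init: slow=0, fast=0
  step 1: slow=1, fast=2
  step 2: slow=2, fast=4
  step 3: slow=3, fast=6
  step 4: slow=4, fast=6
  step 5: slow=5, fast=6
  step 6: slow=6, fast=6
  slow == fast at node 6: cycle detected

Cycle: yes


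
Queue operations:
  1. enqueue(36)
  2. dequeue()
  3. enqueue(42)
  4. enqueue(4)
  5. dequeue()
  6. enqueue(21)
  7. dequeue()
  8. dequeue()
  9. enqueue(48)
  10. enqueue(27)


enqueue(36) -> [36]
dequeue()->36, []
enqueue(42) -> [42]
enqueue(4) -> [42, 4]
dequeue()->42, [4]
enqueue(21) -> [4, 21]
dequeue()->4, [21]
dequeue()->21, []
enqueue(48) -> [48]
enqueue(27) -> [48, 27]

Final queue: [48, 27]


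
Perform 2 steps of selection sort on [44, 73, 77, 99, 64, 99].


Initial: [44, 73, 77, 99, 64, 99]
Step 1: min=44 at 0
  Swap: [44, 73, 77, 99, 64, 99]
Step 2: min=64 at 4
  Swap: [44, 64, 77, 99, 73, 99]

After 2 steps: [44, 64, 77, 99, 73, 99]


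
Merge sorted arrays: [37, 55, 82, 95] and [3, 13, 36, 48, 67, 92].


Take 3 from B
Take 13 from B
Take 36 from B
Take 37 from A
Take 48 from B
Take 55 from A
Take 67 from B
Take 82 from A
Take 92 from B

Merged: [3, 13, 36, 37, 48, 55, 67, 82, 92, 95]


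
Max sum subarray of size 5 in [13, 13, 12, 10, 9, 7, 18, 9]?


[0:5]: 57
[1:6]: 51
[2:7]: 56
[3:8]: 53

Max: 57 at [0:5]


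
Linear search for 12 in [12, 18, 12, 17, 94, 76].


i=0: 12==12 found!

Found at 0, 1 comps


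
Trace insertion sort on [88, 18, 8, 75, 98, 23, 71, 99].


Initial: [88, 18, 8, 75, 98, 23, 71, 99]
Insert 18: [18, 88, 8, 75, 98, 23, 71, 99]
Insert 8: [8, 18, 88, 75, 98, 23, 71, 99]
Insert 75: [8, 18, 75, 88, 98, 23, 71, 99]
Insert 98: [8, 18, 75, 88, 98, 23, 71, 99]
Insert 23: [8, 18, 23, 75, 88, 98, 71, 99]
Insert 71: [8, 18, 23, 71, 75, 88, 98, 99]
Insert 99: [8, 18, 23, 71, 75, 88, 98, 99]

Sorted: [8, 18, 23, 71, 75, 88, 98, 99]


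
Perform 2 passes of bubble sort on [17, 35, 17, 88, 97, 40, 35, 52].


Initial: [17, 35, 17, 88, 97, 40, 35, 52]
Pass 1: [17, 17, 35, 88, 40, 35, 52, 97] (4 swaps)
Pass 2: [17, 17, 35, 40, 35, 52, 88, 97] (3 swaps)

After 2 passes: [17, 17, 35, 40, 35, 52, 88, 97]


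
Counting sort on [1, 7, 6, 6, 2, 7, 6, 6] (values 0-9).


Input: [1, 7, 6, 6, 2, 7, 6, 6]
Counts: [0, 1, 1, 0, 0, 0, 4, 2, 0, 0]

Sorted: [1, 2, 6, 6, 6, 6, 7, 7]


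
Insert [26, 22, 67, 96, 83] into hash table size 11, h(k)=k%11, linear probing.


Insert 26: h=4 -> slot 4
Insert 22: h=0 -> slot 0
Insert 67: h=1 -> slot 1
Insert 96: h=8 -> slot 8
Insert 83: h=6 -> slot 6

Table: [22, 67, None, None, 26, None, 83, None, 96, None, None]


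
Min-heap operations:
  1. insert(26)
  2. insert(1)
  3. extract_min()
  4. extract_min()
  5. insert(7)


insert(26) -> [26]
insert(1) -> [1, 26]
extract_min()->1, [26]
extract_min()->26, []
insert(7) -> [7]

Final heap: [7]


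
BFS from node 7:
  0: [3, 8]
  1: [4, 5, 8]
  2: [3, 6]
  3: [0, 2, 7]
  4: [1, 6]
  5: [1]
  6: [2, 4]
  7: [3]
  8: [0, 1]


Visit 7, enqueue [3]
Visit 3, enqueue [0, 2]
Visit 0, enqueue [8]
Visit 2, enqueue [6]
Visit 8, enqueue [1]
Visit 6, enqueue [4]
Visit 1, enqueue [5]
Visit 4, enqueue []
Visit 5, enqueue []

BFS order: [7, 3, 0, 2, 8, 6, 1, 4, 5]


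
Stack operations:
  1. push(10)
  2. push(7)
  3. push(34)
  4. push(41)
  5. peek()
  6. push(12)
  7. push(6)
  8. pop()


push(10) -> [10]
push(7) -> [10, 7]
push(34) -> [10, 7, 34]
push(41) -> [10, 7, 34, 41]
peek()->41
push(12) -> [10, 7, 34, 41, 12]
push(6) -> [10, 7, 34, 41, 12, 6]
pop()->6, [10, 7, 34, 41, 12]

Final stack: [10, 7, 34, 41, 12]


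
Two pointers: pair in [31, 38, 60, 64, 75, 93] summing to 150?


lo=0(31)+hi=5(93)=124
lo=1(38)+hi=5(93)=131
lo=2(60)+hi=5(93)=153
lo=2(60)+hi=4(75)=135
lo=3(64)+hi=4(75)=139

No pair found


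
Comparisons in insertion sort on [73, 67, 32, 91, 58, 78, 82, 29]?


Algorithm: insertion sort
Input: [73, 67, 32, 91, 58, 78, 82, 29]
Sorted: [29, 32, 58, 67, 73, 78, 82, 91]

19


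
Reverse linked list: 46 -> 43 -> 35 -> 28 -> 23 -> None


Step 1: curr=46, set curr.next=prev(None) | reversed so far: 46
Step 2: curr=43, set curr.next=prev(46) | reversed so far: 43 -> 46
Step 3: curr=35, set curr.next=prev(43) | reversed so far: 35 -> 43 -> 46
Step 4: curr=28, set curr.next=prev(35) | reversed so far: 28 -> 35 -> 43 -> 46
Step 5: curr=23, set curr.next=prev(28) | reversed so far: 23 -> 28 -> 35 -> 43 -> 46

23 -> 28 -> 35 -> 43 -> 46 -> None


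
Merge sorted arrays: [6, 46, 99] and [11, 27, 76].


Take 6 from A
Take 11 from B
Take 27 from B
Take 46 from A
Take 76 from B

Merged: [6, 11, 27, 46, 76, 99]


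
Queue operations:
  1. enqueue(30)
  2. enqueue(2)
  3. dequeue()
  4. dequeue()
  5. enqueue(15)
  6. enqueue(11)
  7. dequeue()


enqueue(30) -> [30]
enqueue(2) -> [30, 2]
dequeue()->30, [2]
dequeue()->2, []
enqueue(15) -> [15]
enqueue(11) -> [15, 11]
dequeue()->15, [11]

Final queue: [11]


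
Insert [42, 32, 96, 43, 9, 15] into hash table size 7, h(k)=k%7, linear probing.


Insert 42: h=0 -> slot 0
Insert 32: h=4 -> slot 4
Insert 96: h=5 -> slot 5
Insert 43: h=1 -> slot 1
Insert 9: h=2 -> slot 2
Insert 15: h=1, 2 probes -> slot 3

Table: [42, 43, 9, 15, 32, 96, None]


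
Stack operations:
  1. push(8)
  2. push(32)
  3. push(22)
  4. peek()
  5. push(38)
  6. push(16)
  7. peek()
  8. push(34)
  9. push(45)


push(8) -> [8]
push(32) -> [8, 32]
push(22) -> [8, 32, 22]
peek()->22
push(38) -> [8, 32, 22, 38]
push(16) -> [8, 32, 22, 38, 16]
peek()->16
push(34) -> [8, 32, 22, 38, 16, 34]
push(45) -> [8, 32, 22, 38, 16, 34, 45]

Final stack: [8, 32, 22, 38, 16, 34, 45]


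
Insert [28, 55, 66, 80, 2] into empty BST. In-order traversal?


Insert 28: root
Insert 55: R from 28
Insert 66: R from 28 -> R from 55
Insert 80: R from 28 -> R from 55 -> R from 66
Insert 2: L from 28

In-order: [2, 28, 55, 66, 80]
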